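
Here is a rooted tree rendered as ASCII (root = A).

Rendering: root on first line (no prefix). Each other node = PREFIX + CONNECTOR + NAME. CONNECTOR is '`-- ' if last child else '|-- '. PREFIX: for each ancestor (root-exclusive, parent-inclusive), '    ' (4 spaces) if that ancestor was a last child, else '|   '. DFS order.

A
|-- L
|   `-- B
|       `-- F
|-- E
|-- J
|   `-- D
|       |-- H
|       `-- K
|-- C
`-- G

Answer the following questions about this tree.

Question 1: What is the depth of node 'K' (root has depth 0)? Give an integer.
Path from root to K: A -> J -> D -> K
Depth = number of edges = 3

Answer: 3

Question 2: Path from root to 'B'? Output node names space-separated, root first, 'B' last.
Answer: A L B

Derivation:
Walk down from root: A -> L -> B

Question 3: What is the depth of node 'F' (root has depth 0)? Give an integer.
Answer: 3

Derivation:
Path from root to F: A -> L -> B -> F
Depth = number of edges = 3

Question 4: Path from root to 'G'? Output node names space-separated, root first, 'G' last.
Answer: A G

Derivation:
Walk down from root: A -> G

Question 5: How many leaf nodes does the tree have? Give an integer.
Leaves (nodes with no children): C, E, F, G, H, K

Answer: 6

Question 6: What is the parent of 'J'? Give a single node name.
Answer: A

Derivation:
Scan adjacency: J appears as child of A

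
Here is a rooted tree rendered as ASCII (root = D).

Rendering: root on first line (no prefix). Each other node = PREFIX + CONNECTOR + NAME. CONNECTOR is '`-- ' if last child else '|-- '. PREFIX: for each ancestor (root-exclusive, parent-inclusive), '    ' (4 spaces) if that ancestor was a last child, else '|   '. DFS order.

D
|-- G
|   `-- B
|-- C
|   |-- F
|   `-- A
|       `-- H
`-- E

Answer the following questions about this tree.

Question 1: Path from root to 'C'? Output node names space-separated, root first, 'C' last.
Answer: D C

Derivation:
Walk down from root: D -> C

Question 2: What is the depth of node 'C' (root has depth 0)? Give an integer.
Answer: 1

Derivation:
Path from root to C: D -> C
Depth = number of edges = 1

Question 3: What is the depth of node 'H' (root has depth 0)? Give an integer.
Answer: 3

Derivation:
Path from root to H: D -> C -> A -> H
Depth = number of edges = 3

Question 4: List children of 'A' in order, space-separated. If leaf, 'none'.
Node A's children (from adjacency): H

Answer: H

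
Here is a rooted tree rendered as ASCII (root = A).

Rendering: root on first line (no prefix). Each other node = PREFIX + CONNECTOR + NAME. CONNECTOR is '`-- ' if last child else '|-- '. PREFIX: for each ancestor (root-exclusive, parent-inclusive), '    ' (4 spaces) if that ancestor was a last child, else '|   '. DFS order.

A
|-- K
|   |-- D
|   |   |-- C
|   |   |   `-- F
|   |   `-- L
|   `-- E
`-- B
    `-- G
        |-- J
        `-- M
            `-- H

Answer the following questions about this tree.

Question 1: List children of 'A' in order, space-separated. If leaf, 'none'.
Answer: K B

Derivation:
Node A's children (from adjacency): K, B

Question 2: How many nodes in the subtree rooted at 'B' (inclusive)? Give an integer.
Answer: 5

Derivation:
Subtree rooted at B contains: B, G, H, J, M
Count = 5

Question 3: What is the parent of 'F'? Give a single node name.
Scan adjacency: F appears as child of C

Answer: C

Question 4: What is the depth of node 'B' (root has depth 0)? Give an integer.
Answer: 1

Derivation:
Path from root to B: A -> B
Depth = number of edges = 1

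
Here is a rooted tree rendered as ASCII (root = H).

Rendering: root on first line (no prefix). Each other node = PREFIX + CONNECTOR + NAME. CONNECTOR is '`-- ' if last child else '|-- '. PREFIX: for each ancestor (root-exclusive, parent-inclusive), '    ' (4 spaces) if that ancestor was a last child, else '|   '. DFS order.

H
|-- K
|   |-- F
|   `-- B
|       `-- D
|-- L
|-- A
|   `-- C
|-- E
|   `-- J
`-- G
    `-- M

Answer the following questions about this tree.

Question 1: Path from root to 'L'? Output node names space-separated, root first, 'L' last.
Walk down from root: H -> L

Answer: H L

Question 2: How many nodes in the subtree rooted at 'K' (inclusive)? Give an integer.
Subtree rooted at K contains: B, D, F, K
Count = 4

Answer: 4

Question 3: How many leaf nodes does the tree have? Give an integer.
Leaves (nodes with no children): C, D, F, J, L, M

Answer: 6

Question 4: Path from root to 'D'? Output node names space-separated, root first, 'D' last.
Answer: H K B D

Derivation:
Walk down from root: H -> K -> B -> D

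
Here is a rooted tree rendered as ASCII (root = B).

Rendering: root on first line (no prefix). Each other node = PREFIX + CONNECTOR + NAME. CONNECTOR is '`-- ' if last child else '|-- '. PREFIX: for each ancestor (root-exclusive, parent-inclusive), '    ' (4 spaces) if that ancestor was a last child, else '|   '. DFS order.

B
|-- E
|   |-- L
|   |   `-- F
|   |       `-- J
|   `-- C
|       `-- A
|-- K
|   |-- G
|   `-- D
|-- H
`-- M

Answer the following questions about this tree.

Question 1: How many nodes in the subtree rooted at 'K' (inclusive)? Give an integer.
Subtree rooted at K contains: D, G, K
Count = 3

Answer: 3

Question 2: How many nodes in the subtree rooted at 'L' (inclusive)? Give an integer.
Answer: 3

Derivation:
Subtree rooted at L contains: F, J, L
Count = 3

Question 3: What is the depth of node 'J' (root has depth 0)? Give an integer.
Path from root to J: B -> E -> L -> F -> J
Depth = number of edges = 4

Answer: 4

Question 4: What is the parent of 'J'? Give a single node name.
Answer: F

Derivation:
Scan adjacency: J appears as child of F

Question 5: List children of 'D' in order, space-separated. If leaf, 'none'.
Answer: none

Derivation:
Node D's children (from adjacency): (leaf)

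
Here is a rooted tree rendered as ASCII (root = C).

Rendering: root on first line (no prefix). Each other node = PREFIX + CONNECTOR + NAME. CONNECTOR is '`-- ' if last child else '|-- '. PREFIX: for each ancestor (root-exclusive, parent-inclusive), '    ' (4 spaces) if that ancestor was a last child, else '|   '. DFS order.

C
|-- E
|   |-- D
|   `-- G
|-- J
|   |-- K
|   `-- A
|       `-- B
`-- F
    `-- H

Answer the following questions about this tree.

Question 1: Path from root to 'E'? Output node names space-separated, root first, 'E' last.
Walk down from root: C -> E

Answer: C E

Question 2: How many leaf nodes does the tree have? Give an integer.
Answer: 5

Derivation:
Leaves (nodes with no children): B, D, G, H, K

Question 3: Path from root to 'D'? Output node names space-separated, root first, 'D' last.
Walk down from root: C -> E -> D

Answer: C E D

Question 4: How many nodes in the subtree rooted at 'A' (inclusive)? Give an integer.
Answer: 2

Derivation:
Subtree rooted at A contains: A, B
Count = 2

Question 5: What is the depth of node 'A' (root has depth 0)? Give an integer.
Path from root to A: C -> J -> A
Depth = number of edges = 2

Answer: 2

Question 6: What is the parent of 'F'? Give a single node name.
Answer: C

Derivation:
Scan adjacency: F appears as child of C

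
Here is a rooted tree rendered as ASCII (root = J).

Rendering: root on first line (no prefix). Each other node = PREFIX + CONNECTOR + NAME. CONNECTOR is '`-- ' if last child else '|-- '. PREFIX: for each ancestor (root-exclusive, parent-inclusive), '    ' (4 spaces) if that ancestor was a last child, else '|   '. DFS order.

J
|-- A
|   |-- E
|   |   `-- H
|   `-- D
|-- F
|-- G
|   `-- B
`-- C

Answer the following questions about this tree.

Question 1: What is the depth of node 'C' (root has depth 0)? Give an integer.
Answer: 1

Derivation:
Path from root to C: J -> C
Depth = number of edges = 1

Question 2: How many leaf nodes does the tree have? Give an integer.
Answer: 5

Derivation:
Leaves (nodes with no children): B, C, D, F, H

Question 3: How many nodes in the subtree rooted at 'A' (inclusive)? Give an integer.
Subtree rooted at A contains: A, D, E, H
Count = 4

Answer: 4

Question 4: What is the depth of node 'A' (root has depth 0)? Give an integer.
Answer: 1

Derivation:
Path from root to A: J -> A
Depth = number of edges = 1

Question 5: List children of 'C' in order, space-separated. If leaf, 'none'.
Node C's children (from adjacency): (leaf)

Answer: none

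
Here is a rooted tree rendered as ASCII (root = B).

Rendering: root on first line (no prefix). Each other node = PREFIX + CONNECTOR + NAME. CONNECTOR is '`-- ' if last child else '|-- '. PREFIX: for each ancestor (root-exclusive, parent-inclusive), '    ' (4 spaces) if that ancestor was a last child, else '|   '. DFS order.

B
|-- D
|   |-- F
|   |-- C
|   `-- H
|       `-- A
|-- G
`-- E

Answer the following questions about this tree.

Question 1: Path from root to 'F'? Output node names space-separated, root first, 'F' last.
Answer: B D F

Derivation:
Walk down from root: B -> D -> F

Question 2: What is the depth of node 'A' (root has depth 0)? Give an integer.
Path from root to A: B -> D -> H -> A
Depth = number of edges = 3

Answer: 3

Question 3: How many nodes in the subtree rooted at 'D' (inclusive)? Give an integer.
Subtree rooted at D contains: A, C, D, F, H
Count = 5

Answer: 5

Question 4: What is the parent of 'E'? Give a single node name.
Answer: B

Derivation:
Scan adjacency: E appears as child of B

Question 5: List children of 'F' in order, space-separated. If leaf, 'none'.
Node F's children (from adjacency): (leaf)

Answer: none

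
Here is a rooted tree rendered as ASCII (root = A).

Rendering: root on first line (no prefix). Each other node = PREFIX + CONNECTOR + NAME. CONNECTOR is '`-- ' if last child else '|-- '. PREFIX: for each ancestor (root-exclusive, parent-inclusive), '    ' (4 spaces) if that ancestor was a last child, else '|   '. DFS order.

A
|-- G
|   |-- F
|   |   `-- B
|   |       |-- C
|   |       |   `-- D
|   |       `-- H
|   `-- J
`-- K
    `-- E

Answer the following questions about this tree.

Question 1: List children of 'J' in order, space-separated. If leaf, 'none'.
Answer: none

Derivation:
Node J's children (from adjacency): (leaf)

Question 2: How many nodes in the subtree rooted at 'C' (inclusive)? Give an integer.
Subtree rooted at C contains: C, D
Count = 2

Answer: 2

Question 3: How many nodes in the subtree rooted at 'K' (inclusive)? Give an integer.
Answer: 2

Derivation:
Subtree rooted at K contains: E, K
Count = 2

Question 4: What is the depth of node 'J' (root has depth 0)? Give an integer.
Answer: 2

Derivation:
Path from root to J: A -> G -> J
Depth = number of edges = 2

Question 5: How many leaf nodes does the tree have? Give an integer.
Leaves (nodes with no children): D, E, H, J

Answer: 4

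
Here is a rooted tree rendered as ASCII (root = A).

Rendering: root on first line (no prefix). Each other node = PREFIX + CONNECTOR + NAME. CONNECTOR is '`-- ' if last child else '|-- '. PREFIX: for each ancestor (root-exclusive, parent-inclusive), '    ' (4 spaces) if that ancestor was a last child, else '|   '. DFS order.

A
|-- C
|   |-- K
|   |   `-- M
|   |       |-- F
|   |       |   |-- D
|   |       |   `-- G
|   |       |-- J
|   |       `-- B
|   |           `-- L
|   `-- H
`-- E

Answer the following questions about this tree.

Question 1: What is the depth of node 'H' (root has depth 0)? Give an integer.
Path from root to H: A -> C -> H
Depth = number of edges = 2

Answer: 2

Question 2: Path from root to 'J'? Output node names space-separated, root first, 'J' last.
Walk down from root: A -> C -> K -> M -> J

Answer: A C K M J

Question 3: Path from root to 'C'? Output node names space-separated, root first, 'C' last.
Answer: A C

Derivation:
Walk down from root: A -> C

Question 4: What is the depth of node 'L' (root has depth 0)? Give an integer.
Answer: 5

Derivation:
Path from root to L: A -> C -> K -> M -> B -> L
Depth = number of edges = 5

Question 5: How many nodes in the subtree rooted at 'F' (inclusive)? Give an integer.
Subtree rooted at F contains: D, F, G
Count = 3

Answer: 3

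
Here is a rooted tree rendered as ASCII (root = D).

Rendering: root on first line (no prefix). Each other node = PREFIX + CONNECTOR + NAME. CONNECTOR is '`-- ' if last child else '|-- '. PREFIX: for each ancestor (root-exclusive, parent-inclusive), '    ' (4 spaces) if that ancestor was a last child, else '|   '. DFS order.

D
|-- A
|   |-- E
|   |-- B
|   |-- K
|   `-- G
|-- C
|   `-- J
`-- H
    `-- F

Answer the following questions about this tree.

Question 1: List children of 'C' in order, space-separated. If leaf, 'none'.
Answer: J

Derivation:
Node C's children (from adjacency): J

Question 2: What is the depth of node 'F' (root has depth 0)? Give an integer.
Path from root to F: D -> H -> F
Depth = number of edges = 2

Answer: 2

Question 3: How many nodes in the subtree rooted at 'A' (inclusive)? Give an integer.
Answer: 5

Derivation:
Subtree rooted at A contains: A, B, E, G, K
Count = 5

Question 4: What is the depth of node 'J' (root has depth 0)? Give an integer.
Path from root to J: D -> C -> J
Depth = number of edges = 2

Answer: 2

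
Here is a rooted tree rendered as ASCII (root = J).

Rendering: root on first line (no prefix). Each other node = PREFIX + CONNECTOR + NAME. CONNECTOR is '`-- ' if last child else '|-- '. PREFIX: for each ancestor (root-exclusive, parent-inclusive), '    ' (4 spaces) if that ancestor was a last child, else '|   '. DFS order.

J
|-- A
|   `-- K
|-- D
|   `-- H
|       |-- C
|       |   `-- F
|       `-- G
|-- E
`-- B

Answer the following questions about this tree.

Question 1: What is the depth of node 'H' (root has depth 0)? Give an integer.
Path from root to H: J -> D -> H
Depth = number of edges = 2

Answer: 2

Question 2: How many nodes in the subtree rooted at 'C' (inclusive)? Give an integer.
Subtree rooted at C contains: C, F
Count = 2

Answer: 2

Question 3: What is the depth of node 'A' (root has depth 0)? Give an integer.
Path from root to A: J -> A
Depth = number of edges = 1

Answer: 1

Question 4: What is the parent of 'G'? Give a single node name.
Answer: H

Derivation:
Scan adjacency: G appears as child of H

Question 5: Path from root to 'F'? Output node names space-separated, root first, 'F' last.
Walk down from root: J -> D -> H -> C -> F

Answer: J D H C F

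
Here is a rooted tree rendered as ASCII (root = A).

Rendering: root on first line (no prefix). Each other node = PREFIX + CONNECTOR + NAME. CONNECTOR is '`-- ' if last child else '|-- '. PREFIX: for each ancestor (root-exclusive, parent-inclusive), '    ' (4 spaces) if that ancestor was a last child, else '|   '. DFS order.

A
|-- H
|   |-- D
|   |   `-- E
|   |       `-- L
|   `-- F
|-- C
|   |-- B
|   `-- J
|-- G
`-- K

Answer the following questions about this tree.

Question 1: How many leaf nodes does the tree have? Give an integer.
Answer: 6

Derivation:
Leaves (nodes with no children): B, F, G, J, K, L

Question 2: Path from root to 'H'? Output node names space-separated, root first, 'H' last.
Walk down from root: A -> H

Answer: A H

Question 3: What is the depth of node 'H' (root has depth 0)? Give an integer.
Answer: 1

Derivation:
Path from root to H: A -> H
Depth = number of edges = 1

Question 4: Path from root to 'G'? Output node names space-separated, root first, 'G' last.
Answer: A G

Derivation:
Walk down from root: A -> G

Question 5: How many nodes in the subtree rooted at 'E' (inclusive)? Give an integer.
Answer: 2

Derivation:
Subtree rooted at E contains: E, L
Count = 2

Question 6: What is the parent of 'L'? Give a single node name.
Answer: E

Derivation:
Scan adjacency: L appears as child of E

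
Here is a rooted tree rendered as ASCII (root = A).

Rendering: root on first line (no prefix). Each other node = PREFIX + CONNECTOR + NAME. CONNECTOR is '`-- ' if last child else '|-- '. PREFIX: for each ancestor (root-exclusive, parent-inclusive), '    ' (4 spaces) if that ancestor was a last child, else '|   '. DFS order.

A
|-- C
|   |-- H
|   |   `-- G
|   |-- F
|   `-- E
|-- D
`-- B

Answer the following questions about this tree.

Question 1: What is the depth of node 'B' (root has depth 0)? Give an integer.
Path from root to B: A -> B
Depth = number of edges = 1

Answer: 1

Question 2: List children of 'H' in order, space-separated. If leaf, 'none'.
Answer: G

Derivation:
Node H's children (from adjacency): G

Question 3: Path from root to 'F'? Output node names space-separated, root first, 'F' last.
Walk down from root: A -> C -> F

Answer: A C F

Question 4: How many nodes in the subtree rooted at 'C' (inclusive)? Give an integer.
Answer: 5

Derivation:
Subtree rooted at C contains: C, E, F, G, H
Count = 5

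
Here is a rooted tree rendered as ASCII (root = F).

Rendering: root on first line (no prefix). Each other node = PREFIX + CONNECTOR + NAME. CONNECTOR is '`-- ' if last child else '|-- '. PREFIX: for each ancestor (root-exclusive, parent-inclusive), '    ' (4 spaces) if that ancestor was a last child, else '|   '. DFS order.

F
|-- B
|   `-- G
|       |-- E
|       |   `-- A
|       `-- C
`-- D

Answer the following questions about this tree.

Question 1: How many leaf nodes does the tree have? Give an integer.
Answer: 3

Derivation:
Leaves (nodes with no children): A, C, D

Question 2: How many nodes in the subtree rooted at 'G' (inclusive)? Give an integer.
Subtree rooted at G contains: A, C, E, G
Count = 4

Answer: 4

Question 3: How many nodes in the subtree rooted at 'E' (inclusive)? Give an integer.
Answer: 2

Derivation:
Subtree rooted at E contains: A, E
Count = 2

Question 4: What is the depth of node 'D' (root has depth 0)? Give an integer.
Path from root to D: F -> D
Depth = number of edges = 1

Answer: 1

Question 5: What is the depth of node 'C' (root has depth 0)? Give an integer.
Answer: 3

Derivation:
Path from root to C: F -> B -> G -> C
Depth = number of edges = 3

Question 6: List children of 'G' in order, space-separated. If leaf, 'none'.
Node G's children (from adjacency): E, C

Answer: E C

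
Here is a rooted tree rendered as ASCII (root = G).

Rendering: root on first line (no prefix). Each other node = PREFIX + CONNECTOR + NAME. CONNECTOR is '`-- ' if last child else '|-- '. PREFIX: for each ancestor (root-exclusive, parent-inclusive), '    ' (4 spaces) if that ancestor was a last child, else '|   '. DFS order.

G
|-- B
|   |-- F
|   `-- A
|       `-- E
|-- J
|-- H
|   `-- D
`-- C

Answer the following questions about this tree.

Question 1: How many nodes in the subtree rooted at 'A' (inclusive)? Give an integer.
Answer: 2

Derivation:
Subtree rooted at A contains: A, E
Count = 2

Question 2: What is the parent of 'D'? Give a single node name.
Scan adjacency: D appears as child of H

Answer: H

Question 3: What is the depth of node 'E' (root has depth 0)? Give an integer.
Answer: 3

Derivation:
Path from root to E: G -> B -> A -> E
Depth = number of edges = 3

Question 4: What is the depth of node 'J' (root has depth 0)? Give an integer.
Path from root to J: G -> J
Depth = number of edges = 1

Answer: 1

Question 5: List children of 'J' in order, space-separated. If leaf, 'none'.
Answer: none

Derivation:
Node J's children (from adjacency): (leaf)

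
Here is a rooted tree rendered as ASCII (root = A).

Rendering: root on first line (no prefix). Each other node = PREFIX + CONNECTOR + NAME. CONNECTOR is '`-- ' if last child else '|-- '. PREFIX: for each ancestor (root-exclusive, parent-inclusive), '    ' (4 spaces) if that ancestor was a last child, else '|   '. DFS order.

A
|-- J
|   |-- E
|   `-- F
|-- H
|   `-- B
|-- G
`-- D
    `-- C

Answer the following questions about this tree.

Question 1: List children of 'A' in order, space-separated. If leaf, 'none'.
Node A's children (from adjacency): J, H, G, D

Answer: J H G D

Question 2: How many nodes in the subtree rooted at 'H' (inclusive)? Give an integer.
Answer: 2

Derivation:
Subtree rooted at H contains: B, H
Count = 2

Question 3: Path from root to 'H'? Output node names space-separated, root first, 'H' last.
Walk down from root: A -> H

Answer: A H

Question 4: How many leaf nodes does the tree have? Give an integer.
Leaves (nodes with no children): B, C, E, F, G

Answer: 5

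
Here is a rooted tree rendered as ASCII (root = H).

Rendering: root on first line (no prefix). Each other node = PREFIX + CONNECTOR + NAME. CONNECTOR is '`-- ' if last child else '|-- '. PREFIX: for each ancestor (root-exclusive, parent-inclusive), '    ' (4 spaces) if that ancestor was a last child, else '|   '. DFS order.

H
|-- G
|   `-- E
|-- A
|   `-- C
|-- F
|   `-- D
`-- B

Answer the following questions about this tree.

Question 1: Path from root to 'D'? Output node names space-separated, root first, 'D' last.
Answer: H F D

Derivation:
Walk down from root: H -> F -> D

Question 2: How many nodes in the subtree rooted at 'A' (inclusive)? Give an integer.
Answer: 2

Derivation:
Subtree rooted at A contains: A, C
Count = 2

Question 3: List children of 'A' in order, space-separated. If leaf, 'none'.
Answer: C

Derivation:
Node A's children (from adjacency): C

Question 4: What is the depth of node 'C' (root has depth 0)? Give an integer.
Answer: 2

Derivation:
Path from root to C: H -> A -> C
Depth = number of edges = 2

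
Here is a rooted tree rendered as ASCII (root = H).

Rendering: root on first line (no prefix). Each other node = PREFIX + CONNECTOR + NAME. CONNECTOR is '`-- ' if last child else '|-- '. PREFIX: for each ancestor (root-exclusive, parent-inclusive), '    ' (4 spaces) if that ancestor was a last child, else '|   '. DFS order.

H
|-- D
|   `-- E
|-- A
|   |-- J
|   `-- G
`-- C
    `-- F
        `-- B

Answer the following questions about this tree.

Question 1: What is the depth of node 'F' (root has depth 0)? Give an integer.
Path from root to F: H -> C -> F
Depth = number of edges = 2

Answer: 2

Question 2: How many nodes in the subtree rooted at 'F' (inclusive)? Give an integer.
Subtree rooted at F contains: B, F
Count = 2

Answer: 2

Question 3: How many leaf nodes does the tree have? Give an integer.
Answer: 4

Derivation:
Leaves (nodes with no children): B, E, G, J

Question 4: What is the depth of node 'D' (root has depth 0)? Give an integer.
Path from root to D: H -> D
Depth = number of edges = 1

Answer: 1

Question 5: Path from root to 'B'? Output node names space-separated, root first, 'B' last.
Walk down from root: H -> C -> F -> B

Answer: H C F B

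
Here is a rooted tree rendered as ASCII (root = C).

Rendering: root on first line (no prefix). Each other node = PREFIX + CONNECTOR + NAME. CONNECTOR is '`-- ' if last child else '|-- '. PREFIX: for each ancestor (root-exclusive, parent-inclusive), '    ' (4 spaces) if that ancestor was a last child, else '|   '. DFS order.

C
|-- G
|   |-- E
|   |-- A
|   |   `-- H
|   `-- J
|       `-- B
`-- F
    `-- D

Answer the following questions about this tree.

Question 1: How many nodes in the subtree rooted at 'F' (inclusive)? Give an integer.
Answer: 2

Derivation:
Subtree rooted at F contains: D, F
Count = 2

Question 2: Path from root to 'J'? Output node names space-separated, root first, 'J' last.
Walk down from root: C -> G -> J

Answer: C G J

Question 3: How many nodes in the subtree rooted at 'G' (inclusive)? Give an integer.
Subtree rooted at G contains: A, B, E, G, H, J
Count = 6

Answer: 6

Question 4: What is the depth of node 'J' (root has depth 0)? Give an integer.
Answer: 2

Derivation:
Path from root to J: C -> G -> J
Depth = number of edges = 2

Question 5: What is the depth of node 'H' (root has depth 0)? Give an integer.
Path from root to H: C -> G -> A -> H
Depth = number of edges = 3

Answer: 3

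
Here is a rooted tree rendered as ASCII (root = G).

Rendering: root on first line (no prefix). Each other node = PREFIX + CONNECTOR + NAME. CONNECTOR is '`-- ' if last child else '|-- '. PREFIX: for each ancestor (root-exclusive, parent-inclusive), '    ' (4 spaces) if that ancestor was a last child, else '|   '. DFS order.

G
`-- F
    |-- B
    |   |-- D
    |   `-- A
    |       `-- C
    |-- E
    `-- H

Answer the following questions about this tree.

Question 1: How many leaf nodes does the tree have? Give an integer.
Answer: 4

Derivation:
Leaves (nodes with no children): C, D, E, H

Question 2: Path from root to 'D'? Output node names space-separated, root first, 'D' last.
Answer: G F B D

Derivation:
Walk down from root: G -> F -> B -> D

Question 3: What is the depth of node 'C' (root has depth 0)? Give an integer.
Path from root to C: G -> F -> B -> A -> C
Depth = number of edges = 4

Answer: 4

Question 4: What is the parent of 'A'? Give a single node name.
Scan adjacency: A appears as child of B

Answer: B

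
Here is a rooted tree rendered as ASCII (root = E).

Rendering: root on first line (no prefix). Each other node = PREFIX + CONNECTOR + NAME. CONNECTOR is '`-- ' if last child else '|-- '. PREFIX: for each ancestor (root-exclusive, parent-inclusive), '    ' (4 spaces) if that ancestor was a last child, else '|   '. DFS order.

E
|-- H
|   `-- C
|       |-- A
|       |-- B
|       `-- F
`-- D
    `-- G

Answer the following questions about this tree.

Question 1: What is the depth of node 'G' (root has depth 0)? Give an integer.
Answer: 2

Derivation:
Path from root to G: E -> D -> G
Depth = number of edges = 2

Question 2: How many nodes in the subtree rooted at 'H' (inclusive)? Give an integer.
Subtree rooted at H contains: A, B, C, F, H
Count = 5

Answer: 5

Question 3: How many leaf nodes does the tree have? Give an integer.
Answer: 4

Derivation:
Leaves (nodes with no children): A, B, F, G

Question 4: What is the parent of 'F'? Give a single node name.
Scan adjacency: F appears as child of C

Answer: C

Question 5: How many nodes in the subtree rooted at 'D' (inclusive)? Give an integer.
Answer: 2

Derivation:
Subtree rooted at D contains: D, G
Count = 2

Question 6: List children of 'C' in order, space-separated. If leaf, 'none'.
Answer: A B F

Derivation:
Node C's children (from adjacency): A, B, F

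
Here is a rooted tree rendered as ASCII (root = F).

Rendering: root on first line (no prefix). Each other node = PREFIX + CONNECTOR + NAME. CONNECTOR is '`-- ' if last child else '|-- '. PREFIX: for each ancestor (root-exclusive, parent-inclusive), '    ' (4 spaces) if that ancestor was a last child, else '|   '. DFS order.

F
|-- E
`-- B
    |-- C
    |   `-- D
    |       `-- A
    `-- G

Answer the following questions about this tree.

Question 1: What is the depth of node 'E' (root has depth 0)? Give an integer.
Answer: 1

Derivation:
Path from root to E: F -> E
Depth = number of edges = 1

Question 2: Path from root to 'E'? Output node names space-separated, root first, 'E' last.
Walk down from root: F -> E

Answer: F E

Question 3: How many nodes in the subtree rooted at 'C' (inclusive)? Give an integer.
Subtree rooted at C contains: A, C, D
Count = 3

Answer: 3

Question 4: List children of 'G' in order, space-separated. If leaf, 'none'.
Answer: none

Derivation:
Node G's children (from adjacency): (leaf)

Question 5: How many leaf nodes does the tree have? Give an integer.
Answer: 3

Derivation:
Leaves (nodes with no children): A, E, G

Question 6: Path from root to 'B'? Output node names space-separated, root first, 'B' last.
Answer: F B

Derivation:
Walk down from root: F -> B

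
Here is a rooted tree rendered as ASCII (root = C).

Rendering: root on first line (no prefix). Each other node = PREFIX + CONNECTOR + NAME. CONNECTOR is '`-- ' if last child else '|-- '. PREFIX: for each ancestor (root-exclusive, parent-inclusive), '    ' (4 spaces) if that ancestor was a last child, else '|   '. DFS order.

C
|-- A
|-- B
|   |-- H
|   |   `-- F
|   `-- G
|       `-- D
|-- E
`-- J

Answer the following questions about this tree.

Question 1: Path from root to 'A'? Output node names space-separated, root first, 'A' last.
Answer: C A

Derivation:
Walk down from root: C -> A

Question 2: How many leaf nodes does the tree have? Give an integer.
Leaves (nodes with no children): A, D, E, F, J

Answer: 5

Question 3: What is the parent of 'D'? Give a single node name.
Answer: G

Derivation:
Scan adjacency: D appears as child of G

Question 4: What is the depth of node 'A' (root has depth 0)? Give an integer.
Path from root to A: C -> A
Depth = number of edges = 1

Answer: 1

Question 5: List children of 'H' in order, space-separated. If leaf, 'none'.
Answer: F

Derivation:
Node H's children (from adjacency): F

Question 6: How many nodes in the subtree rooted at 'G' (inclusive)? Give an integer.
Answer: 2

Derivation:
Subtree rooted at G contains: D, G
Count = 2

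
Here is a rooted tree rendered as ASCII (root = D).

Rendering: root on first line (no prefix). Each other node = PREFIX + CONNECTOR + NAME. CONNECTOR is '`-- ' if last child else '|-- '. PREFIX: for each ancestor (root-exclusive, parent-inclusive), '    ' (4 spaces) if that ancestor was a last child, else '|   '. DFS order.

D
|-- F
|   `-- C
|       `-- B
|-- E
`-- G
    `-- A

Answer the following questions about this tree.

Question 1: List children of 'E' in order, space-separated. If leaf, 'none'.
Answer: none

Derivation:
Node E's children (from adjacency): (leaf)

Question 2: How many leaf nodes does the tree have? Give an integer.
Answer: 3

Derivation:
Leaves (nodes with no children): A, B, E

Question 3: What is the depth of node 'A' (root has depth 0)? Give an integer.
Answer: 2

Derivation:
Path from root to A: D -> G -> A
Depth = number of edges = 2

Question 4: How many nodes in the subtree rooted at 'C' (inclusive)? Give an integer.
Subtree rooted at C contains: B, C
Count = 2

Answer: 2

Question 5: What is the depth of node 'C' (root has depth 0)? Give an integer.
Answer: 2

Derivation:
Path from root to C: D -> F -> C
Depth = number of edges = 2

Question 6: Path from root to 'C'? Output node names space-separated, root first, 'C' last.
Walk down from root: D -> F -> C

Answer: D F C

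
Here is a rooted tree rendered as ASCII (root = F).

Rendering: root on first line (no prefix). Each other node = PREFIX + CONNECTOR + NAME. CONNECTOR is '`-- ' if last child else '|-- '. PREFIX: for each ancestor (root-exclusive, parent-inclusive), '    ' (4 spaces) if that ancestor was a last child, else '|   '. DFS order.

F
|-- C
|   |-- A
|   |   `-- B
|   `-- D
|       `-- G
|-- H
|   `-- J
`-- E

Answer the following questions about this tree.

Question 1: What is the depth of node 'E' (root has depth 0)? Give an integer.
Answer: 1

Derivation:
Path from root to E: F -> E
Depth = number of edges = 1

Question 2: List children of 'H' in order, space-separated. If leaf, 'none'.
Answer: J

Derivation:
Node H's children (from adjacency): J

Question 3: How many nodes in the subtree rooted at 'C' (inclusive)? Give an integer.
Subtree rooted at C contains: A, B, C, D, G
Count = 5

Answer: 5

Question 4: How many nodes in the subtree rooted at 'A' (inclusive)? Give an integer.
Subtree rooted at A contains: A, B
Count = 2

Answer: 2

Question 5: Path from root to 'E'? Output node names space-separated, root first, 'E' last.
Walk down from root: F -> E

Answer: F E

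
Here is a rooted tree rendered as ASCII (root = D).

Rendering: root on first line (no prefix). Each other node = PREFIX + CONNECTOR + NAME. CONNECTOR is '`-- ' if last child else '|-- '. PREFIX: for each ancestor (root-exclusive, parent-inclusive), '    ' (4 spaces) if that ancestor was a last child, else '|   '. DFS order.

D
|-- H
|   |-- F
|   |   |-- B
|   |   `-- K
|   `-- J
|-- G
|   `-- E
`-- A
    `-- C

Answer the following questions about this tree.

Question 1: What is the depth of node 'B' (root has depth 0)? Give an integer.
Path from root to B: D -> H -> F -> B
Depth = number of edges = 3

Answer: 3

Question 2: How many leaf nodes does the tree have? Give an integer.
Leaves (nodes with no children): B, C, E, J, K

Answer: 5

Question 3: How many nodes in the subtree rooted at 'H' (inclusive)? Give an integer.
Subtree rooted at H contains: B, F, H, J, K
Count = 5

Answer: 5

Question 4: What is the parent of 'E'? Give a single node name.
Answer: G

Derivation:
Scan adjacency: E appears as child of G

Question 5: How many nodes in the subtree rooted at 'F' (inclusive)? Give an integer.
Answer: 3

Derivation:
Subtree rooted at F contains: B, F, K
Count = 3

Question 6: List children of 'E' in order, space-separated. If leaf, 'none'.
Answer: none

Derivation:
Node E's children (from adjacency): (leaf)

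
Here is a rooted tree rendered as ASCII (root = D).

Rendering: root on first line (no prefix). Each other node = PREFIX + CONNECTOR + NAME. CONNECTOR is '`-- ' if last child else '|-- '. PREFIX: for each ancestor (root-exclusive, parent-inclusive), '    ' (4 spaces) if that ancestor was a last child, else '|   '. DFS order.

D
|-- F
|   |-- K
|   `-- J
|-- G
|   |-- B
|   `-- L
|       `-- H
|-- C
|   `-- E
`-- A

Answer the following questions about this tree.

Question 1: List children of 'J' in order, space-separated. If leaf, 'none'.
Node J's children (from adjacency): (leaf)

Answer: none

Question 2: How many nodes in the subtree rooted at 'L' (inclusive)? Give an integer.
Subtree rooted at L contains: H, L
Count = 2

Answer: 2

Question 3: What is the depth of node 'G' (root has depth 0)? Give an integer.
Answer: 1

Derivation:
Path from root to G: D -> G
Depth = number of edges = 1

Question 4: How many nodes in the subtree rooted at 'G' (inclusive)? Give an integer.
Subtree rooted at G contains: B, G, H, L
Count = 4

Answer: 4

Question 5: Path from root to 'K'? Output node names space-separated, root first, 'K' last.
Answer: D F K

Derivation:
Walk down from root: D -> F -> K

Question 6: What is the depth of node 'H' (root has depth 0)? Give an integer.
Path from root to H: D -> G -> L -> H
Depth = number of edges = 3

Answer: 3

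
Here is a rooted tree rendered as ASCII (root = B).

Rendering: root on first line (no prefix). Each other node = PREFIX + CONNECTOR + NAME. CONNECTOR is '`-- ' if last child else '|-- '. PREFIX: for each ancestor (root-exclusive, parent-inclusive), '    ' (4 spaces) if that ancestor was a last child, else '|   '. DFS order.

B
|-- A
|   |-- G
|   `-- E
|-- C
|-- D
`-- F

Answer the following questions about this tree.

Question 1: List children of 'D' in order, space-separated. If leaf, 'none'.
Answer: none

Derivation:
Node D's children (from adjacency): (leaf)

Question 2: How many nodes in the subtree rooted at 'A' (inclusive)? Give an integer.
Subtree rooted at A contains: A, E, G
Count = 3

Answer: 3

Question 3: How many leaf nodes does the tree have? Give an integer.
Leaves (nodes with no children): C, D, E, F, G

Answer: 5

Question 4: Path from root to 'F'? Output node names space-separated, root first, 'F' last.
Answer: B F

Derivation:
Walk down from root: B -> F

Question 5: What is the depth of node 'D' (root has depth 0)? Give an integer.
Path from root to D: B -> D
Depth = number of edges = 1

Answer: 1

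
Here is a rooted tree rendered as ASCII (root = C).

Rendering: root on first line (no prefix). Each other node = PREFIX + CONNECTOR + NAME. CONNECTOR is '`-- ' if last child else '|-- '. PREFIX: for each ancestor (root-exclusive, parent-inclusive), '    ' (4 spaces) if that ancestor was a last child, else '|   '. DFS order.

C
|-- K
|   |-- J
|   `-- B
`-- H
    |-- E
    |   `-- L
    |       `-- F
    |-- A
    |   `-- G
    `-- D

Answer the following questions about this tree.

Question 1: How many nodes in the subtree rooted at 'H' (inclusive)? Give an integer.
Answer: 7

Derivation:
Subtree rooted at H contains: A, D, E, F, G, H, L
Count = 7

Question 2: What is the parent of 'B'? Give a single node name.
Scan adjacency: B appears as child of K

Answer: K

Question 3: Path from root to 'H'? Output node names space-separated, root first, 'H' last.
Answer: C H

Derivation:
Walk down from root: C -> H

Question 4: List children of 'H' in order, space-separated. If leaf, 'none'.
Answer: E A D

Derivation:
Node H's children (from adjacency): E, A, D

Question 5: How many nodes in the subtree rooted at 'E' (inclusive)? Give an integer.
Subtree rooted at E contains: E, F, L
Count = 3

Answer: 3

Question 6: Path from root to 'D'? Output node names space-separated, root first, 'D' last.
Walk down from root: C -> H -> D

Answer: C H D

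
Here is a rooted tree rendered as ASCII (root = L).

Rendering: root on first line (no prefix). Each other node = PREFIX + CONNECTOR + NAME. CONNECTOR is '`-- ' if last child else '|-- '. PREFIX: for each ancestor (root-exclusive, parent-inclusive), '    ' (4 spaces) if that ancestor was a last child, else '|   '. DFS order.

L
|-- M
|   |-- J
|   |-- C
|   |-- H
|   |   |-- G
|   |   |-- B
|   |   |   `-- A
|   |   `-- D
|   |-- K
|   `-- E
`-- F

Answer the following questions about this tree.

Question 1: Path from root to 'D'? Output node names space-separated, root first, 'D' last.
Answer: L M H D

Derivation:
Walk down from root: L -> M -> H -> D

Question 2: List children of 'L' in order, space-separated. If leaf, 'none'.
Answer: M F

Derivation:
Node L's children (from adjacency): M, F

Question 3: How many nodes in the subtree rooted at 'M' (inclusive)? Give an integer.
Subtree rooted at M contains: A, B, C, D, E, G, H, J, K, M
Count = 10

Answer: 10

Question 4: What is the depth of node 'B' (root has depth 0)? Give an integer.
Answer: 3

Derivation:
Path from root to B: L -> M -> H -> B
Depth = number of edges = 3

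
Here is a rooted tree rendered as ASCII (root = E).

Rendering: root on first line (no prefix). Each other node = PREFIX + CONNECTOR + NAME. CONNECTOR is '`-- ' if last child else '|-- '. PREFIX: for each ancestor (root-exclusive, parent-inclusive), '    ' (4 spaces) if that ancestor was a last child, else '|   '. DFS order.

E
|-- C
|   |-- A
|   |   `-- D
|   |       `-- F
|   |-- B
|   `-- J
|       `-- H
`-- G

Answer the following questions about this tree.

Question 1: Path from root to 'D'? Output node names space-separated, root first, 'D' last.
Walk down from root: E -> C -> A -> D

Answer: E C A D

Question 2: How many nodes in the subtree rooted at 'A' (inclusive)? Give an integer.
Answer: 3

Derivation:
Subtree rooted at A contains: A, D, F
Count = 3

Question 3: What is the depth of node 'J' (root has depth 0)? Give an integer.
Answer: 2

Derivation:
Path from root to J: E -> C -> J
Depth = number of edges = 2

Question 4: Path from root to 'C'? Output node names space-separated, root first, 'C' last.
Walk down from root: E -> C

Answer: E C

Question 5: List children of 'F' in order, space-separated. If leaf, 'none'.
Node F's children (from adjacency): (leaf)

Answer: none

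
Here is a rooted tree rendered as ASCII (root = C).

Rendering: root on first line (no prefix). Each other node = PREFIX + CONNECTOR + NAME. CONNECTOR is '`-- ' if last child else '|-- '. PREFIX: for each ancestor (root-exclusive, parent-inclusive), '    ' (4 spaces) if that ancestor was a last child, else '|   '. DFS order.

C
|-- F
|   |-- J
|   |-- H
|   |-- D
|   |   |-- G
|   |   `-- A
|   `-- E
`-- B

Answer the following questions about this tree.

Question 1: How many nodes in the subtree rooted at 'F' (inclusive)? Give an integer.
Subtree rooted at F contains: A, D, E, F, G, H, J
Count = 7

Answer: 7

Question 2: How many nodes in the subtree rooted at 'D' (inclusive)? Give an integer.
Subtree rooted at D contains: A, D, G
Count = 3

Answer: 3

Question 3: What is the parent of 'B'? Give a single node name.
Answer: C

Derivation:
Scan adjacency: B appears as child of C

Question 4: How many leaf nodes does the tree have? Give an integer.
Answer: 6

Derivation:
Leaves (nodes with no children): A, B, E, G, H, J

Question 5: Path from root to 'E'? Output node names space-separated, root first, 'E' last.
Answer: C F E

Derivation:
Walk down from root: C -> F -> E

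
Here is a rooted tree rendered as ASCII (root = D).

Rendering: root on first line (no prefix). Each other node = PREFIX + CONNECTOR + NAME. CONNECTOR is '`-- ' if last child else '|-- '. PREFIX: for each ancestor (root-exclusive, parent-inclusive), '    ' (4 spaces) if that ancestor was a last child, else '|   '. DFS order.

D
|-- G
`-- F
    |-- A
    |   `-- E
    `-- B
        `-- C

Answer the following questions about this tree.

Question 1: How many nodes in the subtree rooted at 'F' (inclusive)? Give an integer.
Answer: 5

Derivation:
Subtree rooted at F contains: A, B, C, E, F
Count = 5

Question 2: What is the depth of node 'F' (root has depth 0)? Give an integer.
Answer: 1

Derivation:
Path from root to F: D -> F
Depth = number of edges = 1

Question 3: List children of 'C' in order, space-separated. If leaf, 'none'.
Node C's children (from adjacency): (leaf)

Answer: none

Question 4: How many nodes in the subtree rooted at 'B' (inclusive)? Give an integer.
Answer: 2

Derivation:
Subtree rooted at B contains: B, C
Count = 2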